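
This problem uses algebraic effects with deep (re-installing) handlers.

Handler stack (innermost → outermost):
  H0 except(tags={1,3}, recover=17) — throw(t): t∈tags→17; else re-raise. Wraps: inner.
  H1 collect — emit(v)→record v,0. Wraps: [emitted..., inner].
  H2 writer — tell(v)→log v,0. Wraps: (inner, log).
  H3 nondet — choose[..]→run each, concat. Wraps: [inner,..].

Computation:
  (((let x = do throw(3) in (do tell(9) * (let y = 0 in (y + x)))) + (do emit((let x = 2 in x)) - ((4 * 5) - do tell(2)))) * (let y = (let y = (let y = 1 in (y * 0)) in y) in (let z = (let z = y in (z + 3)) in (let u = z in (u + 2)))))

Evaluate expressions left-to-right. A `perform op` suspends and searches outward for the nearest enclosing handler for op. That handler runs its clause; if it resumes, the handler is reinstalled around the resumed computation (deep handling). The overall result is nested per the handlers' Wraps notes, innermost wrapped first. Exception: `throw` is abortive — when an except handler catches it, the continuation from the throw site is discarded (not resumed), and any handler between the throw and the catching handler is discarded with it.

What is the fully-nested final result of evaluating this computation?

Answer: [([17], ())]

Evaluation trace:
throw(3) @ H0 caught ⇒ 17
H1 returns [17]
H2 returns ([17], ())
H3 returns [([17], ())]
= [([17], ())]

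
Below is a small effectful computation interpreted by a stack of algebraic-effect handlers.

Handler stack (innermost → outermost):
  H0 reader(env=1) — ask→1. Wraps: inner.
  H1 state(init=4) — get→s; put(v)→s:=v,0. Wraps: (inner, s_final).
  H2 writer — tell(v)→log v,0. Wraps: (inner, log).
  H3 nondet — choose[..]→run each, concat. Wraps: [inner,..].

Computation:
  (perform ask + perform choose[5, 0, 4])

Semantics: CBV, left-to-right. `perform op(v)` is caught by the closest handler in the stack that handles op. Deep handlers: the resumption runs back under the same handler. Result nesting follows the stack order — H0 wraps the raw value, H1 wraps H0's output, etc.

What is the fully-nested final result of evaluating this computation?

Answer: [((6, 4), ()), ((1, 4), ()), ((5, 4), ())]

Step-by-step:
ask @ H0 ⇒ 1
choose[5, 0, 4] @ H3
  branch[0] choose=5:
    H0 returns 6
    H1 returns (6, 4)
    H2 returns ((6, 4), ())
    H3 returns [((6, 4), ())]
  branch[1] choose=0:
    H0 returns 1
    H1 returns (1, 4)
    H2 returns ((1, 4), ())
    H3 returns [((1, 4), ())]
  branch[2] choose=4:
    H0 returns 5
    H1 returns (5, 4)
    H2 returns ((5, 4), ())
    H3 returns [((5, 4), ())]
= [((6, 4), ()), ((1, 4), ()), ((5, 4), ())]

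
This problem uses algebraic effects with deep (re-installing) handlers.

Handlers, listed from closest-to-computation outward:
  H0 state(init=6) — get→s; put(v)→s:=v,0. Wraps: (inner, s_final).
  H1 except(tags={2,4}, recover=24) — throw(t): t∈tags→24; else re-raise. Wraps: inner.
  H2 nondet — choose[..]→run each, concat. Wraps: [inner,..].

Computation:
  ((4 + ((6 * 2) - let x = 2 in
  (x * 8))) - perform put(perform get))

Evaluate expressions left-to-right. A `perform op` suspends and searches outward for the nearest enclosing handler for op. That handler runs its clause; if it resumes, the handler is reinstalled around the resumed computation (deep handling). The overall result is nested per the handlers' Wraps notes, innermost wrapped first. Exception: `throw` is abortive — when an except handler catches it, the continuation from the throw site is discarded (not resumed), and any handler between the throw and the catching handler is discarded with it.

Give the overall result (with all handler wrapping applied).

Working:
get @ H0 ⇒ 6
put(6) @ H0 ⇒ s:=6
H0 returns (0, 6)
H1 returns (0, 6)
H2 returns [(0, 6)]
= [(0, 6)]

Answer: [(0, 6)]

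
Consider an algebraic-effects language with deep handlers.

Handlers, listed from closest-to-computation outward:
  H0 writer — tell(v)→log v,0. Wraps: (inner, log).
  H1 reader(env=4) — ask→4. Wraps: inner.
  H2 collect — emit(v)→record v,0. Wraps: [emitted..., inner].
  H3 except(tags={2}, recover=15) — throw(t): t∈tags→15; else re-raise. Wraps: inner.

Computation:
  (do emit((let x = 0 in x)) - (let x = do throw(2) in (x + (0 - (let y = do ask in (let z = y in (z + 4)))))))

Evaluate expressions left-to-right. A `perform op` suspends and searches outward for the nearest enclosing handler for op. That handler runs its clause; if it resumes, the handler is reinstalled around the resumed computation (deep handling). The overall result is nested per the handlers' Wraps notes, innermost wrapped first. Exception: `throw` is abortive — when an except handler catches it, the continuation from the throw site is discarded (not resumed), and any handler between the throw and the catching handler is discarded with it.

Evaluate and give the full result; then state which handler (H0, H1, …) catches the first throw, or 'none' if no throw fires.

Answer: 15 ; first throw caught by: H3

Evaluation trace:
emit(0) @ H2 ⇒ out+=0
throw(2) @ H3 caught ⇒ 15
= 15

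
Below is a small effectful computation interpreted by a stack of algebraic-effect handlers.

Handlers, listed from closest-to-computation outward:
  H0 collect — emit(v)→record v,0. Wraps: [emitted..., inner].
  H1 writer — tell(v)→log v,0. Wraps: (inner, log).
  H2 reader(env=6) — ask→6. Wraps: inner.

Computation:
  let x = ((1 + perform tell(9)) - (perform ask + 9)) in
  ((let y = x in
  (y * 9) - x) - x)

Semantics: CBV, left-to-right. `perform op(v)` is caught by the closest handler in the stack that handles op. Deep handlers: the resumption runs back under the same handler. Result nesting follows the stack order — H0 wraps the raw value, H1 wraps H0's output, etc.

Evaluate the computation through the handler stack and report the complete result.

Step-by-step:
tell(9) @ H1 ⇒ log+=9
ask @ H2 ⇒ 6
H0 returns [-98]
H1 returns ([-98], (9))
H2 returns ([-98], (9))
= ([-98], (9))

Answer: ([-98], (9))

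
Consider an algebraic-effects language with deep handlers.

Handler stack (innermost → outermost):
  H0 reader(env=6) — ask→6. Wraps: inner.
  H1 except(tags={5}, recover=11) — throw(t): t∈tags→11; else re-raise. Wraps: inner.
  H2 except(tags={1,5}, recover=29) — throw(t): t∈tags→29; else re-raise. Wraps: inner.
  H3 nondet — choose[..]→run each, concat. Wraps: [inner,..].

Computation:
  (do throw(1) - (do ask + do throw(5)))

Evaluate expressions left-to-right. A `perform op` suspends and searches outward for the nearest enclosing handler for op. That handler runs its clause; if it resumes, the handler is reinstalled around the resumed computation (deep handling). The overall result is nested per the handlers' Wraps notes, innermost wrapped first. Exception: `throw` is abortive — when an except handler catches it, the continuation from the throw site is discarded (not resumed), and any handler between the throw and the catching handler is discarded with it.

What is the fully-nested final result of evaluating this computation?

Working:
throw(1) @ H1 re-raised
throw(1) @ H2 caught ⇒ 29
H3 returns [29]
= [29]

Answer: [29]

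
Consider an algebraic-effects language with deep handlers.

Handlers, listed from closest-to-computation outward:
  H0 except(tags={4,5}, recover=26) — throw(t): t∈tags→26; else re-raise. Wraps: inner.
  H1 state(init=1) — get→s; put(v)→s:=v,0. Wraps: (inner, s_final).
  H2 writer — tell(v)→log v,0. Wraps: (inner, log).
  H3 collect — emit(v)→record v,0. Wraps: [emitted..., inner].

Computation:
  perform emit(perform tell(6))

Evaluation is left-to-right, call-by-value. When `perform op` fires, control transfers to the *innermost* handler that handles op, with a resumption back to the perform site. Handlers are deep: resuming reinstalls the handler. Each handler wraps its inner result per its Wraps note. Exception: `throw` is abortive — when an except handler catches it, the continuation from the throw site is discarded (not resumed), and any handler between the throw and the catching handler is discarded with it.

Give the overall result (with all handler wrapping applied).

Working:
tell(6) @ H2 ⇒ log+=6
emit(0) @ H3 ⇒ out+=0
H0 returns 0
H1 returns (0, 1)
H2 returns ((0, 1), (6))
H3 returns [0, ((0, 1), (6))]
= [0, ((0, 1), (6))]

Answer: [0, ((0, 1), (6))]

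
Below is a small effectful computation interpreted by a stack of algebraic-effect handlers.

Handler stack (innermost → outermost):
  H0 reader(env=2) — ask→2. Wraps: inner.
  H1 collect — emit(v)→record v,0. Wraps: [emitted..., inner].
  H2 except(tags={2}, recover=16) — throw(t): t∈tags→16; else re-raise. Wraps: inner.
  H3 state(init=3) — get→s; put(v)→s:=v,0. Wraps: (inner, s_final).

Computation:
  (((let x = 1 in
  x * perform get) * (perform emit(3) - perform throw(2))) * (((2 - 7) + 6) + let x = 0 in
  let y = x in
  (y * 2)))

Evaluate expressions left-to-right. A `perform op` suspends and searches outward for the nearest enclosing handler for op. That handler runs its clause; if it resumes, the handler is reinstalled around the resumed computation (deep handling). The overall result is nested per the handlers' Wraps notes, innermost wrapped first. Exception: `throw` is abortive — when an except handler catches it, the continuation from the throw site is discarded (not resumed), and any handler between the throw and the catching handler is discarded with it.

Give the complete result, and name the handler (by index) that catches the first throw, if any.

Answer: (16, 3) ; first throw caught by: H2

Step-by-step:
get @ H3 ⇒ 3
emit(3) @ H1 ⇒ out+=3
throw(2) @ H2 caught ⇒ 16
H3 returns (16, 3)
= (16, 3)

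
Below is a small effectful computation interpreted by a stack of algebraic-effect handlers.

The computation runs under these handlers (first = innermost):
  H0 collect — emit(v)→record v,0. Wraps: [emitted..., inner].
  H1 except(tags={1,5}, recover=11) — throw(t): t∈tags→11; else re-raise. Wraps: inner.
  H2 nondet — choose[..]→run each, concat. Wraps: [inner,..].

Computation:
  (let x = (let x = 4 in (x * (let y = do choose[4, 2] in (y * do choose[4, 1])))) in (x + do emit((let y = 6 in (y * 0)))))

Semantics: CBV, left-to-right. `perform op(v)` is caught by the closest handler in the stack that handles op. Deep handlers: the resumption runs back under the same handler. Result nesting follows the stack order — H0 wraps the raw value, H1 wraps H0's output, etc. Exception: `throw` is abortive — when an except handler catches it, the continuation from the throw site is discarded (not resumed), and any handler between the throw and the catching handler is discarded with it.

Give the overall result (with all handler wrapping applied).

Answer: [[0, 64], [0, 16], [0, 32], [0, 8]]

Evaluation trace:
choose[4, 2] @ H2
  branch[0] choose=4:
    choose[4, 1] @ H2
      branch[0] choose=4:
        emit(0) @ H0 ⇒ out+=0
        H0 returns [0, 64]
        H1 returns [0, 64]
        H2 returns [[0, 64]]
      branch[1] choose=1:
        emit(0) @ H0 ⇒ out+=0
        H0 returns [0, 16]
        H1 returns [0, 16]
        H2 returns [[0, 16]]
  branch[1] choose=2:
    choose[4, 1] @ H2
      branch[0] choose=4:
        emit(0) @ H0 ⇒ out+=0
        H0 returns [0, 32]
        H1 returns [0, 32]
        H2 returns [[0, 32]]
      branch[1] choose=1:
        emit(0) @ H0 ⇒ out+=0
        H0 returns [0, 8]
        H1 returns [0, 8]
        H2 returns [[0, 8]]
= [[0, 64], [0, 16], [0, 32], [0, 8]]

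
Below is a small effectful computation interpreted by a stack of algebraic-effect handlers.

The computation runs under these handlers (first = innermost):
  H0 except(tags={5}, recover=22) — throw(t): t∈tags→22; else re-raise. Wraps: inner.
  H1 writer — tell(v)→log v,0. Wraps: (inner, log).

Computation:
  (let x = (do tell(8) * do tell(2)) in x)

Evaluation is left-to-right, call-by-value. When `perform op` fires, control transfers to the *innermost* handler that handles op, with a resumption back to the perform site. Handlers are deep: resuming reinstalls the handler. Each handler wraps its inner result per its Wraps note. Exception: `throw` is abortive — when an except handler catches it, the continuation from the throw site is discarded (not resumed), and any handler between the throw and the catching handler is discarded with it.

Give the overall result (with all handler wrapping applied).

Step-by-step:
tell(8) @ H1 ⇒ log+=8
tell(2) @ H1 ⇒ log+=2
H0 returns 0
H1 returns (0, (8, 2))
= (0, (8, 2))

Answer: (0, (8, 2))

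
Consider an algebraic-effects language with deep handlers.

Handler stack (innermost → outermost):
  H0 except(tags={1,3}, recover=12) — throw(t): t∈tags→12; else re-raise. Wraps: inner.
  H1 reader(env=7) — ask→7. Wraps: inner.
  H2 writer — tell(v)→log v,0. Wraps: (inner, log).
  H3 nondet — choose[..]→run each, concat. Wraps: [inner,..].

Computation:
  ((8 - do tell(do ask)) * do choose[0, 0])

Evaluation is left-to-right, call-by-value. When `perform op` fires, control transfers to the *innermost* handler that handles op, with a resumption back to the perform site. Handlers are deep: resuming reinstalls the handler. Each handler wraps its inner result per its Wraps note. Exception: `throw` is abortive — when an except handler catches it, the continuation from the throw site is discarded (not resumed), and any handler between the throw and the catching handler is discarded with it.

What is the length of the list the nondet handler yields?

Step-by-step:
ask @ H1 ⇒ 7
tell(7) @ H2 ⇒ log+=7
choose[0, 0] @ H3
  branch[0] choose=0:
    H0 returns 0
    H1 returns 0
    H2 returns (0, (7))
    H3 returns [(0, (7))]
  branch[1] choose=0:
    H0 returns 0
    H1 returns 0
    H2 returns (0, (7))
    H3 returns [(0, (7))]
= [(0, (7)), (0, (7))]

Answer: 2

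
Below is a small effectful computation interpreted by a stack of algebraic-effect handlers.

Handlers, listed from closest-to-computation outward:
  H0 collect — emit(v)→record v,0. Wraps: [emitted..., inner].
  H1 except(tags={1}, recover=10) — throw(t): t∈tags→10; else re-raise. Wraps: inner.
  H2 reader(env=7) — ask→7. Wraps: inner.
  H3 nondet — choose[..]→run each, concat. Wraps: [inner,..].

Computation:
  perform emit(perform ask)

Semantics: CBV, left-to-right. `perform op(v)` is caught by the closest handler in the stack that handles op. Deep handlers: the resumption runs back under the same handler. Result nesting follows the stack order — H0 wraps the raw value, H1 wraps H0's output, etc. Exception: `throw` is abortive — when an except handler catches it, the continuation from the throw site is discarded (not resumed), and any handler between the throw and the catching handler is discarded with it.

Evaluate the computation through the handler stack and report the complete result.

Step-by-step:
ask @ H2 ⇒ 7
emit(7) @ H0 ⇒ out+=7
H0 returns [7, 0]
H1 returns [7, 0]
H2 returns [7, 0]
H3 returns [[7, 0]]
= [[7, 0]]

Answer: [[7, 0]]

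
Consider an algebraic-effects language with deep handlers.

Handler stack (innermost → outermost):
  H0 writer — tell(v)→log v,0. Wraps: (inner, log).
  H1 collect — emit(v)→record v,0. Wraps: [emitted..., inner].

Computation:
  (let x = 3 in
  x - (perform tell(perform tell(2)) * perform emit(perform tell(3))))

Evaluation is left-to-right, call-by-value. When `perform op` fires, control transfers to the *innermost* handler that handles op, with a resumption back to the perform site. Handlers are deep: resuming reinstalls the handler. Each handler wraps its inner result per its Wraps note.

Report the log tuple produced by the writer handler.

Answer: (2, 0, 3)

Step-by-step:
tell(2) @ H0 ⇒ log+=2
tell(0) @ H0 ⇒ log+=0
tell(3) @ H0 ⇒ log+=3
emit(0) @ H1 ⇒ out+=0
H0 returns (3, (2, 0, 3))
H1 returns [0, (3, (2, 0, 3))]
= [0, (3, (2, 0, 3))]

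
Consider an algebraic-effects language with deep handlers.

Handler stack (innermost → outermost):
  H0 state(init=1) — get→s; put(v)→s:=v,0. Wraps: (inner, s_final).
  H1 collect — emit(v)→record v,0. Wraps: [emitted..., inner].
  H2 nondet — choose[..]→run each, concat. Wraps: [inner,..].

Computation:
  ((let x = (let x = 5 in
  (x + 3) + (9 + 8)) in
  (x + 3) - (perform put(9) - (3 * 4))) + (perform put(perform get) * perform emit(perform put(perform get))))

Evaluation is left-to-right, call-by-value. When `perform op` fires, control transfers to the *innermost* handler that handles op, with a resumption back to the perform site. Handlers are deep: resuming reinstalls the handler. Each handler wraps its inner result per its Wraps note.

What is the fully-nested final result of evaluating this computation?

Working:
put(9) @ H0 ⇒ s:=9
get @ H0 ⇒ 9
put(9) @ H0 ⇒ s:=9
get @ H0 ⇒ 9
put(9) @ H0 ⇒ s:=9
emit(0) @ H1 ⇒ out+=0
H0 returns (40, 9)
H1 returns [0, (40, 9)]
H2 returns [[0, (40, 9)]]
= [[0, (40, 9)]]

Answer: [[0, (40, 9)]]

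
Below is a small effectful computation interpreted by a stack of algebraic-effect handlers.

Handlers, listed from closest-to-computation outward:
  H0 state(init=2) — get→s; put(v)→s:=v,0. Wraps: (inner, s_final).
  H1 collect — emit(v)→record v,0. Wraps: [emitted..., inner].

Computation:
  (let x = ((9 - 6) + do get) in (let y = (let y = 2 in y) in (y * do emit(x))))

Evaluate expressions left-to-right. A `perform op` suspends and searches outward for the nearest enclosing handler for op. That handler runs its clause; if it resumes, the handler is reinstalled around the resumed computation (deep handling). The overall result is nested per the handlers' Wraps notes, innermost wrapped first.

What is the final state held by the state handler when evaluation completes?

Answer: 2

Step-by-step:
get @ H0 ⇒ 2
emit(5) @ H1 ⇒ out+=5
H0 returns (0, 2)
H1 returns [5, (0, 2)]
= [5, (0, 2)]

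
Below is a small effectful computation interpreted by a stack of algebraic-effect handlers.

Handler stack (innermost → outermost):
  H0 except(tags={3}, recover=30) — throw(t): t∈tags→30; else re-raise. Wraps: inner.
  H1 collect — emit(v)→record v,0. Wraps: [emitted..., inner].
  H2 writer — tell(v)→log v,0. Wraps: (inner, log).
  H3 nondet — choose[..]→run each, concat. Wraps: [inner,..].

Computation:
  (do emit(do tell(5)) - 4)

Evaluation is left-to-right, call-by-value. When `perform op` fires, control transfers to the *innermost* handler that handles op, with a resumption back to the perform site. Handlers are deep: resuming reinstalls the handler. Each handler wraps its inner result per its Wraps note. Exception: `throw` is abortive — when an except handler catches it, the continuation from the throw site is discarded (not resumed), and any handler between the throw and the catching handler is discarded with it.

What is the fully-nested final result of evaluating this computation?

Answer: [([0, -4], (5))]

Working:
tell(5) @ H2 ⇒ log+=5
emit(0) @ H1 ⇒ out+=0
H0 returns -4
H1 returns [0, -4]
H2 returns ([0, -4], (5))
H3 returns [([0, -4], (5))]
= [([0, -4], (5))]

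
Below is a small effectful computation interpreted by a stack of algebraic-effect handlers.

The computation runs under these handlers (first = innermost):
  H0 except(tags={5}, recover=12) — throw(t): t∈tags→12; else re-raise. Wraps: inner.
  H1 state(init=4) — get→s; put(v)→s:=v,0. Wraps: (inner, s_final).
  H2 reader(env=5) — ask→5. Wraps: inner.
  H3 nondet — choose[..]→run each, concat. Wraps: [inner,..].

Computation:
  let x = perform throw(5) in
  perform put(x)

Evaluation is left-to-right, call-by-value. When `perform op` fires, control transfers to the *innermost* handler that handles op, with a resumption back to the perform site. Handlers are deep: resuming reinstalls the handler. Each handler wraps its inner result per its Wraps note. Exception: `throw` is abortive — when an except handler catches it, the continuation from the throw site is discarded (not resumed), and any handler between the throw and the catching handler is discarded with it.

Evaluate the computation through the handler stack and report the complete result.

Answer: [(12, 4)]

Step-by-step:
throw(5) @ H0 caught ⇒ 12
H1 returns (12, 4)
H2 returns (12, 4)
H3 returns [(12, 4)]
= [(12, 4)]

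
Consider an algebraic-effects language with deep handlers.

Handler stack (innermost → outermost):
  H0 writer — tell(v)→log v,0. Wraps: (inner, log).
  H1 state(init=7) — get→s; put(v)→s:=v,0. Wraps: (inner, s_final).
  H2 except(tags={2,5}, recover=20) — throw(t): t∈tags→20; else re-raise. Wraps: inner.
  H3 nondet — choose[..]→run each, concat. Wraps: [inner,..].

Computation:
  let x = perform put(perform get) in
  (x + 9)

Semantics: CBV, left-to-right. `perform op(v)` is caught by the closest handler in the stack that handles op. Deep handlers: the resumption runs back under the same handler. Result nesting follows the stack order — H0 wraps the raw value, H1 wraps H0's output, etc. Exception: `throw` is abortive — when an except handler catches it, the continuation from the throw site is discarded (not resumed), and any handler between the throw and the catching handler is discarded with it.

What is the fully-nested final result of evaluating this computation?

Answer: [((9, ()), 7)]

Step-by-step:
get @ H1 ⇒ 7
put(7) @ H1 ⇒ s:=7
H0 returns (9, ())
H1 returns ((9, ()), 7)
H2 returns ((9, ()), 7)
H3 returns [((9, ()), 7)]
= [((9, ()), 7)]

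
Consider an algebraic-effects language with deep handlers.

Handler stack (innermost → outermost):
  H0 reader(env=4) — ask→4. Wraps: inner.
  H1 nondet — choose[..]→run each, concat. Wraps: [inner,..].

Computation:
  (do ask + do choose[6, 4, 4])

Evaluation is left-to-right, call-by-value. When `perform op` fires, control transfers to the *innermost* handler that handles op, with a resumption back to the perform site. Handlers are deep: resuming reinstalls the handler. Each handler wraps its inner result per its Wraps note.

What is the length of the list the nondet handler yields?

Working:
ask @ H0 ⇒ 4
choose[6, 4, 4] @ H1
  branch[0] choose=6:
    H0 returns 10
    H1 returns [10]
  branch[1] choose=4:
    H0 returns 8
    H1 returns [8]
  branch[2] choose=4:
    H0 returns 8
    H1 returns [8]
= [10, 8, 8]

Answer: 3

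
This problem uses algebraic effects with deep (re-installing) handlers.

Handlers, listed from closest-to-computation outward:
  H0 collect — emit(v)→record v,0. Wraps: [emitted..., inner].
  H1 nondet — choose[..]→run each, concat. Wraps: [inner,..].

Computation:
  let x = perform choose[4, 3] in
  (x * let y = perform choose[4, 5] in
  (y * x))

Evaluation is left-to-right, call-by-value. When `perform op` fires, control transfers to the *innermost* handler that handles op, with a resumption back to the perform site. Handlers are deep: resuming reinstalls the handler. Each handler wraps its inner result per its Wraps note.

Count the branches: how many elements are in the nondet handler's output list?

Answer: 4

Working:
choose[4, 3] @ H1
  branch[0] choose=4:
    choose[4, 5] @ H1
      branch[0] choose=4:
        H0 returns [64]
        H1 returns [[64]]
      branch[1] choose=5:
        H0 returns [80]
        H1 returns [[80]]
  branch[1] choose=3:
    choose[4, 5] @ H1
      branch[0] choose=4:
        H0 returns [36]
        H1 returns [[36]]
      branch[1] choose=5:
        H0 returns [45]
        H1 returns [[45]]
= [[64], [80], [36], [45]]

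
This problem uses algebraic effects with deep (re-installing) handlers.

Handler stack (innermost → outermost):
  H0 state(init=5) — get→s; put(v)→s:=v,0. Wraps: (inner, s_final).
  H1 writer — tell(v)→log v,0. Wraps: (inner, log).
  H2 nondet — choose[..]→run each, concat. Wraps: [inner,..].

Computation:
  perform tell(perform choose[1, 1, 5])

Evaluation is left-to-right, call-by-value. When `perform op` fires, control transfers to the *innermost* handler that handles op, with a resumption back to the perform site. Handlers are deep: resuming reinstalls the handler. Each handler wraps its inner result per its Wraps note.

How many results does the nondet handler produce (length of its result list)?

Working:
choose[1, 1, 5] @ H2
  branch[0] choose=1:
    tell(1) @ H1 ⇒ log+=1
    H0 returns (0, 5)
    H1 returns ((0, 5), (1))
    H2 returns [((0, 5), (1))]
  branch[1] choose=1:
    tell(1) @ H1 ⇒ log+=1
    H0 returns (0, 5)
    H1 returns ((0, 5), (1))
    H2 returns [((0, 5), (1))]
  branch[2] choose=5:
    tell(5) @ H1 ⇒ log+=5
    H0 returns (0, 5)
    H1 returns ((0, 5), (5))
    H2 returns [((0, 5), (5))]
= [((0, 5), (1)), ((0, 5), (1)), ((0, 5), (5))]

Answer: 3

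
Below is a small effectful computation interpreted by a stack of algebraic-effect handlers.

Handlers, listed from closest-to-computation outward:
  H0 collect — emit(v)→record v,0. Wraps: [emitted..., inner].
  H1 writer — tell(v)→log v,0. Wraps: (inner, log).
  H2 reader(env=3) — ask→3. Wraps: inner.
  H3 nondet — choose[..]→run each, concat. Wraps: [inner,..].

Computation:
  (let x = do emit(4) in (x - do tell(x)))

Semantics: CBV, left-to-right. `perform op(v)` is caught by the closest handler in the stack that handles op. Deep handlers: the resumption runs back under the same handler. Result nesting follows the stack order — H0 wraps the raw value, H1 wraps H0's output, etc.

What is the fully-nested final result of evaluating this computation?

Working:
emit(4) @ H0 ⇒ out+=4
tell(0) @ H1 ⇒ log+=0
H0 returns [4, 0]
H1 returns ([4, 0], (0))
H2 returns ([4, 0], (0))
H3 returns [([4, 0], (0))]
= [([4, 0], (0))]

Answer: [([4, 0], (0))]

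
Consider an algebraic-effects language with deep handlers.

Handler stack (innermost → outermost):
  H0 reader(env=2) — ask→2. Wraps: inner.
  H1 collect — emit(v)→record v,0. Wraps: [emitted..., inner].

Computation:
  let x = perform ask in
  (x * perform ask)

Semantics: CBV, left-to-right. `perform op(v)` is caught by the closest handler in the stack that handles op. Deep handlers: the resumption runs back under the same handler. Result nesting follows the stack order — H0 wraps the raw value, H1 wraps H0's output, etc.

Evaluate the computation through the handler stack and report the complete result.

Answer: [4]

Step-by-step:
ask @ H0 ⇒ 2
ask @ H0 ⇒ 2
H0 returns 4
H1 returns [4]
= [4]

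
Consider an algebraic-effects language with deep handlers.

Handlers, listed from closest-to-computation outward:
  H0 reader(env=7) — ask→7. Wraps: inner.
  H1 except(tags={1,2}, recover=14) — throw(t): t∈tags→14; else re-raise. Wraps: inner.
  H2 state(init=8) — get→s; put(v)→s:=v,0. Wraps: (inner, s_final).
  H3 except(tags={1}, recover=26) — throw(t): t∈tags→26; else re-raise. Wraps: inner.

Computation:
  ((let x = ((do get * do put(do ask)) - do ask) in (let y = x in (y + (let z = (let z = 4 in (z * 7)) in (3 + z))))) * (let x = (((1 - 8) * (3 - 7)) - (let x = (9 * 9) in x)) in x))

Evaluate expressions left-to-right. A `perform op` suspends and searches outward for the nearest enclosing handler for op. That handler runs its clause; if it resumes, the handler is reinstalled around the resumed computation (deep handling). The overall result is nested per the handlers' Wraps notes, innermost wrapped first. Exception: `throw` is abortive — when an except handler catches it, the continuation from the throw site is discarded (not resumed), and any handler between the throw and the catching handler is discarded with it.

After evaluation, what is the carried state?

Answer: 7

Step-by-step:
get @ H2 ⇒ 8
ask @ H0 ⇒ 7
put(7) @ H2 ⇒ s:=7
ask @ H0 ⇒ 7
H0 returns -1272
H1 returns -1272
H2 returns (-1272, 7)
H3 returns (-1272, 7)
= (-1272, 7)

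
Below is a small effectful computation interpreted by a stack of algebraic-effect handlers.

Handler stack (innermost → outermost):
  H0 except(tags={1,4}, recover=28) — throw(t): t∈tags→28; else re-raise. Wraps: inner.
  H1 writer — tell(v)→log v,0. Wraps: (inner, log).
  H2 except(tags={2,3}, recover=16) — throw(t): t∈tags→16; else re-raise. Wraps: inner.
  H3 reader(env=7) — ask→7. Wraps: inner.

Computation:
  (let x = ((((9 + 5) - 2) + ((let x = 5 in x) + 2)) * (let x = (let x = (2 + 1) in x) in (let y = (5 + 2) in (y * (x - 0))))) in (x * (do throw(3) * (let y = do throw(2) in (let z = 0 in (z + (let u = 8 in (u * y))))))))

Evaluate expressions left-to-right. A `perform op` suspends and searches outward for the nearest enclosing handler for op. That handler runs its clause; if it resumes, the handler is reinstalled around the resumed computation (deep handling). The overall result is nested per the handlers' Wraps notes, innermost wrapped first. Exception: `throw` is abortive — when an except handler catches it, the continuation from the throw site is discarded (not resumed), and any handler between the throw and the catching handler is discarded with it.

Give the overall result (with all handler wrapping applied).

Working:
throw(3) @ H0 re-raised
throw(3) @ H2 caught ⇒ 16
H3 returns 16
= 16

Answer: 16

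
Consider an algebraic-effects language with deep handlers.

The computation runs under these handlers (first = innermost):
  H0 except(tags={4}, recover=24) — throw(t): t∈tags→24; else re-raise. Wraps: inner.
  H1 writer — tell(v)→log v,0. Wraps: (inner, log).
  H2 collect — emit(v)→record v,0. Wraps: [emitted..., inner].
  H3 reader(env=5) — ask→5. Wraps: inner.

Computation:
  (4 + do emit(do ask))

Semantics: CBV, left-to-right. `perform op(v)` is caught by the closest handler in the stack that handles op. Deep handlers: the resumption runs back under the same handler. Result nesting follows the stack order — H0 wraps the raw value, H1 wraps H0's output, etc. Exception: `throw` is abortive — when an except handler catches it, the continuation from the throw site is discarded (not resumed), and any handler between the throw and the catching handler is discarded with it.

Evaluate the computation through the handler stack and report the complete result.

Answer: [5, (4, ())]

Evaluation trace:
ask @ H3 ⇒ 5
emit(5) @ H2 ⇒ out+=5
H0 returns 4
H1 returns (4, ())
H2 returns [5, (4, ())]
H3 returns [5, (4, ())]
= [5, (4, ())]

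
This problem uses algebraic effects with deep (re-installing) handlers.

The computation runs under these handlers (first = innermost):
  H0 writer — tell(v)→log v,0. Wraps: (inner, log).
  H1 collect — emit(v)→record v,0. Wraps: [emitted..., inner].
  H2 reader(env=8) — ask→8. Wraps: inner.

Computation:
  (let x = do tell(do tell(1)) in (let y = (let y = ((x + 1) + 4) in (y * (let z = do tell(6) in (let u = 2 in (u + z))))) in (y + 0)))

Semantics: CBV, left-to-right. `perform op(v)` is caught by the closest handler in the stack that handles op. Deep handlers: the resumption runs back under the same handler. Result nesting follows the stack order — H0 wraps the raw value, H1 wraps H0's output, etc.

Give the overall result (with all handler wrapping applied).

Evaluation trace:
tell(1) @ H0 ⇒ log+=1
tell(0) @ H0 ⇒ log+=0
tell(6) @ H0 ⇒ log+=6
H0 returns (10, (1, 0, 6))
H1 returns [(10, (1, 0, 6))]
H2 returns [(10, (1, 0, 6))]
= [(10, (1, 0, 6))]

Answer: [(10, (1, 0, 6))]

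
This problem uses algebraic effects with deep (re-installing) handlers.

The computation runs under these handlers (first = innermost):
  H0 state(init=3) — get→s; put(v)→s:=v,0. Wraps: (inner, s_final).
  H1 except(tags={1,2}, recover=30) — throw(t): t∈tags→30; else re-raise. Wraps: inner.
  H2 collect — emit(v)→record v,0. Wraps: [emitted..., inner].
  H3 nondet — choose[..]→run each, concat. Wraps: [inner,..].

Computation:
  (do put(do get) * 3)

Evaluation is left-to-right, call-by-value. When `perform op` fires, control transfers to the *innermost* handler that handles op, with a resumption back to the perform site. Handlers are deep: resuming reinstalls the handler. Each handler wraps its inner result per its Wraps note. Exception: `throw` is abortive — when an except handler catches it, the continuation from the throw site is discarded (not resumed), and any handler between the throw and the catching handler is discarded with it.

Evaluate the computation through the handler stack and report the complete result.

Answer: [[(0, 3)]]

Step-by-step:
get @ H0 ⇒ 3
put(3) @ H0 ⇒ s:=3
H0 returns (0, 3)
H1 returns (0, 3)
H2 returns [(0, 3)]
H3 returns [[(0, 3)]]
= [[(0, 3)]]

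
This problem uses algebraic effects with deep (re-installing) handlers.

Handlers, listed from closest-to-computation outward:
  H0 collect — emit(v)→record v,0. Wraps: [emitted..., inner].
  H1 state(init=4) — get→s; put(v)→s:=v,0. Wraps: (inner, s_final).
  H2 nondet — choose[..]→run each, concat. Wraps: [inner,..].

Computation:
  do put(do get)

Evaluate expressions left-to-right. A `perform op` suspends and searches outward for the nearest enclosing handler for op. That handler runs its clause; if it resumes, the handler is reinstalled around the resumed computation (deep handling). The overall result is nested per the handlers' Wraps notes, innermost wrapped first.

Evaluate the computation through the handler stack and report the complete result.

Evaluation trace:
get @ H1 ⇒ 4
put(4) @ H1 ⇒ s:=4
H0 returns [0]
H1 returns ([0], 4)
H2 returns [([0], 4)]
= [([0], 4)]

Answer: [([0], 4)]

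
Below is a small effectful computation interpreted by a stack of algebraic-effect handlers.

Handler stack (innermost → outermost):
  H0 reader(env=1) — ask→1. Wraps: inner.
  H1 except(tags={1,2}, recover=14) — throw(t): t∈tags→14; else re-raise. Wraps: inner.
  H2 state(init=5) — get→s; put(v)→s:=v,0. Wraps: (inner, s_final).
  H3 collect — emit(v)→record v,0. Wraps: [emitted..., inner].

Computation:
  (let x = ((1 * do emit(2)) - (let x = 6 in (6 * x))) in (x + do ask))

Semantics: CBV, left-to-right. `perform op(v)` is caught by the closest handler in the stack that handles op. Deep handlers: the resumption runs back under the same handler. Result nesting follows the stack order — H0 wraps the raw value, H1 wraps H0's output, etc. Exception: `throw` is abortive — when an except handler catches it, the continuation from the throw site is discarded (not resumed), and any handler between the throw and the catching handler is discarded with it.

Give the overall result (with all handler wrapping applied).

Working:
emit(2) @ H3 ⇒ out+=2
ask @ H0 ⇒ 1
H0 returns -35
H1 returns -35
H2 returns (-35, 5)
H3 returns [2, (-35, 5)]
= [2, (-35, 5)]

Answer: [2, (-35, 5)]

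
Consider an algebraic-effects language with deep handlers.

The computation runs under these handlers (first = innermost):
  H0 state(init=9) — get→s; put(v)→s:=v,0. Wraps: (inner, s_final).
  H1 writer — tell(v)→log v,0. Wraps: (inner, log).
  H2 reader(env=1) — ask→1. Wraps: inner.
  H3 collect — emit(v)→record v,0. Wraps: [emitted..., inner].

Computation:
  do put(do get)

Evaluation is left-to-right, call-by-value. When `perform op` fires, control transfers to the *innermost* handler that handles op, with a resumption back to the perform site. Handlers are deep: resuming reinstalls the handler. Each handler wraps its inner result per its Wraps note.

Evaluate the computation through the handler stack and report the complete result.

Evaluation trace:
get @ H0 ⇒ 9
put(9) @ H0 ⇒ s:=9
H0 returns (0, 9)
H1 returns ((0, 9), ())
H2 returns ((0, 9), ())
H3 returns [((0, 9), ())]
= [((0, 9), ())]

Answer: [((0, 9), ())]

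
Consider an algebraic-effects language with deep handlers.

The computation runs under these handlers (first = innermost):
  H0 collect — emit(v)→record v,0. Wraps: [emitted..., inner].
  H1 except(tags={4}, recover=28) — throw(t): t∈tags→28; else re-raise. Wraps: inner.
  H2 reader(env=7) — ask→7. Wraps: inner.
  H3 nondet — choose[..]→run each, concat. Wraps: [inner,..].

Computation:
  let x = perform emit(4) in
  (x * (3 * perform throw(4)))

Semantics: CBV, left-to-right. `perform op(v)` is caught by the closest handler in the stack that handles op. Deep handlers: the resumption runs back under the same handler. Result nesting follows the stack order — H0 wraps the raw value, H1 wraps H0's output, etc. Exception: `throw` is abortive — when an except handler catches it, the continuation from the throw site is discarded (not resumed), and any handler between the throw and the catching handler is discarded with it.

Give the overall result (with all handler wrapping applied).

Answer: [28]

Step-by-step:
emit(4) @ H0 ⇒ out+=4
throw(4) @ H1 caught ⇒ 28
H2 returns 28
H3 returns [28]
= [28]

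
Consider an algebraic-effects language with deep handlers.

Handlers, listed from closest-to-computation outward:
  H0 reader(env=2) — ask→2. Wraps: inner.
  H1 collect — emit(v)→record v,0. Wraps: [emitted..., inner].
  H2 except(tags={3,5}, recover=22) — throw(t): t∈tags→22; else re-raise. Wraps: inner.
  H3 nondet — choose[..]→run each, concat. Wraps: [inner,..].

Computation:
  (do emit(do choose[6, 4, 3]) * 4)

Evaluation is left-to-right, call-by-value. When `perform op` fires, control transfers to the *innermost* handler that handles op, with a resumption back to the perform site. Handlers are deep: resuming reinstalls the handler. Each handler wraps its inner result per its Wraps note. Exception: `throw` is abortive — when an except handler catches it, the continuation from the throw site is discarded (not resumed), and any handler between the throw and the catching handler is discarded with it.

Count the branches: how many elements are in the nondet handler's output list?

Answer: 3

Working:
choose[6, 4, 3] @ H3
  branch[0] choose=6:
    emit(6) @ H1 ⇒ out+=6
    H0 returns 0
    H1 returns [6, 0]
    H2 returns [6, 0]
    H3 returns [[6, 0]]
  branch[1] choose=4:
    emit(4) @ H1 ⇒ out+=4
    H0 returns 0
    H1 returns [4, 0]
    H2 returns [4, 0]
    H3 returns [[4, 0]]
  branch[2] choose=3:
    emit(3) @ H1 ⇒ out+=3
    H0 returns 0
    H1 returns [3, 0]
    H2 returns [3, 0]
    H3 returns [[3, 0]]
= [[6, 0], [4, 0], [3, 0]]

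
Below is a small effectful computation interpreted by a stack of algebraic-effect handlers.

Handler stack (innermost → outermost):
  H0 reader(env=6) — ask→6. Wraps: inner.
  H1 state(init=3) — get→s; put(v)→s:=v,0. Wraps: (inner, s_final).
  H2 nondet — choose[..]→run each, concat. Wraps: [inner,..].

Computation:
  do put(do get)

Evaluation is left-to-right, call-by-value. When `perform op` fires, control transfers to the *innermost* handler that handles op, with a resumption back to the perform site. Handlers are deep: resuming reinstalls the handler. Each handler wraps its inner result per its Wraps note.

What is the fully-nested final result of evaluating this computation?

Working:
get @ H1 ⇒ 3
put(3) @ H1 ⇒ s:=3
H0 returns 0
H1 returns (0, 3)
H2 returns [(0, 3)]
= [(0, 3)]

Answer: [(0, 3)]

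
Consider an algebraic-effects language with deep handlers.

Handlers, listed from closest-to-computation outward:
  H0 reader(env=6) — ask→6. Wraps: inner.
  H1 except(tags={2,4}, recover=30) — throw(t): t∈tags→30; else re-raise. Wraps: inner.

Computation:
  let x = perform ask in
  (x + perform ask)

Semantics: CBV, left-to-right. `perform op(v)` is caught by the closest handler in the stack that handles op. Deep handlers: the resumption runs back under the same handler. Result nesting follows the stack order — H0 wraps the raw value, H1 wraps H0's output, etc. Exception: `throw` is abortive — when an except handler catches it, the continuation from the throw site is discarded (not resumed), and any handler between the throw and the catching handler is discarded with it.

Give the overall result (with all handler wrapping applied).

Answer: 12

Working:
ask @ H0 ⇒ 6
ask @ H0 ⇒ 6
H0 returns 12
H1 returns 12
= 12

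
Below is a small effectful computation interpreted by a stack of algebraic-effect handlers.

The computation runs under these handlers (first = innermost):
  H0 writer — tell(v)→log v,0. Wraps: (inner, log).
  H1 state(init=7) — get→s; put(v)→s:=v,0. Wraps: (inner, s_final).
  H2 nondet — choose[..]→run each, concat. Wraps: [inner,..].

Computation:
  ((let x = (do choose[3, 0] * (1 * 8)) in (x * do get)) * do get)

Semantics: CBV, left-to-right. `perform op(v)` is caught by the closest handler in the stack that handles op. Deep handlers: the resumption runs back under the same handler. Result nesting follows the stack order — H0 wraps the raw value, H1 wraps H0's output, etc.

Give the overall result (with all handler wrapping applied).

Answer: [((1176, ()), 7), ((0, ()), 7)]

Working:
choose[3, 0] @ H2
  branch[0] choose=3:
    get @ H1 ⇒ 7
    get @ H1 ⇒ 7
    H0 returns (1176, ())
    H1 returns ((1176, ()), 7)
    H2 returns [((1176, ()), 7)]
  branch[1] choose=0:
    get @ H1 ⇒ 7
    get @ H1 ⇒ 7
    H0 returns (0, ())
    H1 returns ((0, ()), 7)
    H2 returns [((0, ()), 7)]
= [((1176, ()), 7), ((0, ()), 7)]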